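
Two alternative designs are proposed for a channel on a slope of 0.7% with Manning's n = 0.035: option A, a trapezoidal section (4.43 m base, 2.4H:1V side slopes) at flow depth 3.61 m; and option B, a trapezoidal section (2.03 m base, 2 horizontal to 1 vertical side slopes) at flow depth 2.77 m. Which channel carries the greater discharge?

Channel A: With bottom width b = 4.43 m and side slope z = 2.4: A = (b + zy)y = (4.43 + 2.4×3.61)×3.61 = 47.27 m²; P = b + 2y√(1+z²) = 4.43 + 2×3.61×2.6 = 23.2 m. Hydraulic radius R = A/P = 47.27/23.2 = 2.037 m. Q_A = (1/0.035)·47.27·2.037^(2/3)·√0.007 = 181.6 m³/s.
Channel B: With bottom width b = 2.03 m and side slope z = 2: A = (b + zy)y = (2.03 + 2×2.77)×2.77 = 20.97 m²; P = b + 2y√(1+z²) = 2.03 + 2×2.77×2.236 = 14.42 m. Hydraulic radius R = A/P = 20.97/14.42 = 1.454 m. Q_B = (1/0.035)·20.97·1.454^(2/3)·√0.007 = 64.34 m³/s.
Q_A = 181.6 m³/s vs Q_B = 64.34 m³/s, so channel A carries more.

channel A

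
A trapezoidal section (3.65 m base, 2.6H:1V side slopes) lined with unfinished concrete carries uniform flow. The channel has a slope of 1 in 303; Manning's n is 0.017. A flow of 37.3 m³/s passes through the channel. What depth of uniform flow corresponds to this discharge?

y_n = 1.51 m

Manning's equation rearranged: A R^(2/3) = nQ / (1·√S) = 0.017 × 37.3 / (√0.0033) = 11.04.
At y = 1.18 m: A R^(2/3) = 6.69 — short.
At y = 1.51 m: A R^(2/3) = 11.04 — matches.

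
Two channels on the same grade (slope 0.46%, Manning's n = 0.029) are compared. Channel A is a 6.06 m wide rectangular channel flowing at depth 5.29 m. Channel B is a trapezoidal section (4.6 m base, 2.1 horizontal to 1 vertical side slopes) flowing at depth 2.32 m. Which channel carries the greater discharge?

channel A

Channel A: Flow area A = b·y = 6.06 × 5.29 = 32.06 m². Wetted perimeter P = b + 2y = 6.06 + 2×5.29 = 16.64 m. Hydraulic radius R = A/P = 32.06/16.64 = 1.927 m. Q_A = (1/0.029)·32.06·1.927^(2/3)·√0.0046 = 116.1 m³/s.
Channel B: With bottom width b = 4.6 m and side slope z = 2.1: A = (b + zy)y = (4.6 + 2.1×2.32)×2.32 = 21.98 m²; P = b + 2y√(1+z²) = 4.6 + 2×2.32×2.326 = 15.39 m. Hydraulic radius R = A/P = 21.98/15.39 = 1.428 m. Q_B = (1/0.029)·21.98·1.428^(2/3)·√0.0046 = 65.16 m³/s.
Q_A = 116.1 m³/s vs Q_B = 65.16 m³/s, so channel A carries more.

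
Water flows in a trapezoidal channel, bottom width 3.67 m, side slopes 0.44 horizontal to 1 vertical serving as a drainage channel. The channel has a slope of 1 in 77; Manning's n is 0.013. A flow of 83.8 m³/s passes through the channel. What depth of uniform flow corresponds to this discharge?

y_n = 1.96 m

Manning's equation rearranged: A R^(2/3) = nQ / (1·√S) = 0.013 × 83.8 / (√0.01299) = 9.559.
At y = 2.25 m: A R^(2/3) = 11.98 — high.
At y = 1.46 m: A R^(2/3) = 5.946 — low.
At y = 1.96 m: A R^(2/3) = 9.564 — matches.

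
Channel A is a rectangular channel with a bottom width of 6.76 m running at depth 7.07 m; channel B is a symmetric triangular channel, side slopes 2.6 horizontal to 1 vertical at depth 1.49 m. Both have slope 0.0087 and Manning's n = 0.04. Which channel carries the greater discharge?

channel A

Channel A: Flow area A = b·y = 6.76 × 7.07 = 47.79 m². Wetted perimeter P = b + 2y = 6.76 + 2×7.07 = 20.9 m. Hydraulic radius R = A/P = 47.79/20.9 = 2.287 m. Q_A = (1/0.04)·47.79·2.287^(2/3)·√0.0087 = 193.4 m³/s.
Channel B: For a triangular section with side slope z = 2.6: A = zy² = 2.6×1.49² = 5.772 m²; P = 2y√(1+z²) = 2×1.49×2.786 = 8.301 m. Hydraulic radius R = A/P = 5.772/8.301 = 0.6953 m. Q_B = (1/0.04)·5.772·0.6953^(2/3)·√0.0087 = 10.56 m³/s.
Q_A = 193.4 m³/s vs Q_B = 10.56 m³/s, so channel A carries more.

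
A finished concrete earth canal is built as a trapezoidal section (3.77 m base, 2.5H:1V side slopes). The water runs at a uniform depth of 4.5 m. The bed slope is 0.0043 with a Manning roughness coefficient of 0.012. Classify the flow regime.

supercritical

With bottom width b = 3.77 m and side slope z = 2.5: A = (b + zy)y = (3.77 + 2.5×4.5)×4.5 = 67.59 m²; P = b + 2y√(1+z²) = 3.77 + 2×4.5×2.693 = 28 m.
Hydraulic radius R = A/P = 67.59/28 = 2.414 m.
V = (1/n) R^(2/3) √S = (1/0.012) × 2.414^(2/3) × √0.0043 = 9.833 m/s. Hydraulic depth D_h = A/T = 67.59/26.27 = 2.573 m.
Froude number Fr = V/√(g·D_h) = 9.833/√(9.81×2.573) = 1.96, which is greater than 1, so the flow is supercritical.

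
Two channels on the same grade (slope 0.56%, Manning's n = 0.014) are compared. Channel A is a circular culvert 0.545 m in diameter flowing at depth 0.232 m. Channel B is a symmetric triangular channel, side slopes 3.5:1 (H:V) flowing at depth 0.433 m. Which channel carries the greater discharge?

Channel A: For a circular section of diameter D = 0.545 m at depth y = 0.232 m, the central angle is θ = 2 arccos(1 − 2y/D) = 2.843 rad. Then A = (D²/8)(θ − sin θ) = 0.09465 m² and P = Dθ/2 = 0.7748 m. Hydraulic radius R = A/P = 0.09465/0.7748 = 0.1222 m. Q_A = (1/0.014)·0.09465·0.1222^(2/3)·√0.0056 = 0.1246 m³/s.
Channel B: For a triangular section with side slope z = 3.5: A = zy² = 3.5×0.433² = 0.6562 m²; P = 2y√(1+z²) = 2×0.433×3.64 = 3.152 m. Hydraulic radius R = A/P = 0.6562/3.152 = 0.2082 m. Q_B = (1/0.014)·0.6562·0.2082^(2/3)·√0.0056 = 1.232 m³/s.
Q_A = 0.1246 m³/s vs Q_B = 1.232 m³/s, so channel B carries more.

channel B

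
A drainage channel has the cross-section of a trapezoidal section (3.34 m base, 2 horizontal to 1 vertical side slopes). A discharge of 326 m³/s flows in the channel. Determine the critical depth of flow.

y_c = 4.82 m

At critical depth, Q² T / (g A³) = 1, i.e. A³/T = Q²/g = 326²/9.81 = 10830.
Trying y = 6.1 m: A³/T = 30710 — over.
Trying y = 3.48 m: A³/T = 2668 — short.
Trying y = 4.82 m: A³/T = 10830 — close enough.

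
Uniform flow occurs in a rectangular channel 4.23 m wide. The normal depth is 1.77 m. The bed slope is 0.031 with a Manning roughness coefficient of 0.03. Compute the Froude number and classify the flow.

Flow area A = b·y = 4.23 × 1.77 = 7.487 m². Wetted perimeter P = b + 2y = 4.23 + 2×1.77 = 7.77 m.
Hydraulic radius R = A/P = 7.487/7.77 = 0.9636 m.
V = (1/n) R^(2/3) √S = (1/0.03) × 0.9636^(2/3) × √0.031 = 5.726 m/s. Hydraulic depth D_h = A/T = 7.487/4.23 = 1.77 m.
Froude number Fr = V/√(g·D_h) = 5.726/√(9.81×1.77) = 1.37, which is greater than 1, so the flow is supercritical.

supercritical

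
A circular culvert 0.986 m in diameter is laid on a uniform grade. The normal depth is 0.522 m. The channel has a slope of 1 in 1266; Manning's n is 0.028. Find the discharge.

For a circular section of diameter D = 0.986 m at depth y = 0.522 m, the central angle is θ = 2 arccos(1 − 2y/D) = 3.259 rad. Then A = (D²/8)(θ − sin θ) = 0.4104 m² and P = Dθ/2 = 1.607 m.
Hydraulic radius R = A/P = 0.4104/1.607 = 0.2554 m.
Manning's equation: Q = (1/n) A R^(2/3) S^(1/2) = (1/0.028) × 0.4104 × 0.2554^(2/3) × 0.0007899^(1/2) = 0.166 m³/s.

Q = 0.166 m³/s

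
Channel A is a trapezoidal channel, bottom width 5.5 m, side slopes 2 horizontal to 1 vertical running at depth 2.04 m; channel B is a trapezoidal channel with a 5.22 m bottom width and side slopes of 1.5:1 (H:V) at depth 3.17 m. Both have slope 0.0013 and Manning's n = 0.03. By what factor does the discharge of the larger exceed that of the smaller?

2.05

Channel A: With bottom width b = 5.5 m and side slope z = 2: A = (b + zy)y = (5.5 + 2×2.04)×2.04 = 19.54 m²; P = b + 2y√(1+z²) = 5.5 + 2×2.04×2.236 = 14.62 m. Hydraulic radius R = A/P = 19.54/14.62 = 1.336 m. Q_A = (1/0.03)·19.54·1.336^(2/3)·√0.0013 = 28.5 m³/s.
Channel B: With bottom width b = 5.22 m and side slope z = 1.5: A = (b + zy)y = (5.22 + 1.5×3.17)×3.17 = 31.62 m²; P = b + 2y√(1+z²) = 5.22 + 2×3.17×1.803 = 16.65 m. Hydraulic radius R = A/P = 31.62/16.65 = 1.899 m. Q_B = (1/0.03)·31.62·1.899^(2/3)·√0.0013 = 58.28 m³/s.
The larger discharge is 58.28 m³/s and the smaller is 28.5 m³/s; the ratio is 2.05.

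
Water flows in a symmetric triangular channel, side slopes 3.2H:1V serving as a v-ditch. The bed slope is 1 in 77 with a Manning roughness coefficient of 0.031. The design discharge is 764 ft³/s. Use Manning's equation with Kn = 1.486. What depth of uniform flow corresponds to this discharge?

y_n = 4.96 ft

Manning's equation rearranged: A R^(2/3) = nQ / (1.486·√S) = 0.031 × 764 / (1.486 × √0.01299) = 139.9.
At y = 4.03 ft: A R^(2/3) = 80.38 — too small.
At y = 6.06 ft: A R^(2/3) = 238.5 — too large.
At y = 4.96 ft: A R^(2/3) = 139.8 — close enough.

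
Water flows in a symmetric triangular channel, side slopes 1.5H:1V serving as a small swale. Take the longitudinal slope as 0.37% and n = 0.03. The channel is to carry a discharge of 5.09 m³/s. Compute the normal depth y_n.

y_n = 1.51 m

Manning's equation rearranged: A R^(2/3) = nQ / (1·√S) = 0.03 × 5.09 / (√0.0037) = 2.51.
Try y = 1.66 m: A R^(2/3) = 3.229 — high.
Try y = 1.29 m: A R^(2/3) = 1.648 — low.
Try y = 1.51 m: A R^(2/3) = 2.509 — matches.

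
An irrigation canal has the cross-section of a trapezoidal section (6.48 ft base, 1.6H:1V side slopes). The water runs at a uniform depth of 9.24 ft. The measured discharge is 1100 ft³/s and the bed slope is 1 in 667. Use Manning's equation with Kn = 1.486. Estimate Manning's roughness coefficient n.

With bottom width b = 6.48 ft and side slope z = 1.6: A = (b + zy)y = (6.48 + 1.6×9.24)×9.24 = 196.5 ft²; P = b + 2y√(1+z²) = 6.48 + 2×9.24×1.887 = 41.35 ft.
Hydraulic radius R = A/P = 196.5/41.35 = 4.752 ft.
Rearranging Manning's equation: n = (1.486/Q) A R^(2/3) S^(1/2) = (1.486/1100) × 196.5 × 4.752^(2/3) × √0.001499 = 0.029.

n = 0.029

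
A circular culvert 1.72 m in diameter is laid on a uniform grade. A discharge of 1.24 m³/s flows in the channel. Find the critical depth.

y_c = 0.544 m

At critical depth, Q² T / (g A³) = 1, i.e. A³/T = Q²/g = 1.24²/9.81 = 0.1567.
Try y = 0.601 m: A³/T = 0.2305 — too large.
Try y = 0.455 m: A³/T = 0.07841 — too small.
Try y = 0.544 m: A³/T = 0.1569 — matches.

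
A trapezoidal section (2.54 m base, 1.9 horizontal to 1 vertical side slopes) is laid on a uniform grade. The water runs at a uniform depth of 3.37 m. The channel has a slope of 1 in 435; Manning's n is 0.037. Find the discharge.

With bottom width b = 2.54 m and side slope z = 1.9: A = (b + zy)y = (2.54 + 1.9×3.37)×3.37 = 30.14 m²; P = b + 2y√(1+z²) = 2.54 + 2×3.37×2.147 = 17.01 m.
Hydraulic radius R = A/P = 30.14/17.01 = 1.772 m.
Manning's equation: Q = (1/n) A R^(2/3) S^(1/2) = (1/0.037) × 30.14 × 1.772^(2/3) × 0.002299^(1/2) = 57.2 m³/s.

Q = 57.2 m³/s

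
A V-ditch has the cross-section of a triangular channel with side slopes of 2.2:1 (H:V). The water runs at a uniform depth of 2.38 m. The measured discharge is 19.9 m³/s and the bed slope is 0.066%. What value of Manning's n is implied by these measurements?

n = 0.017

For a triangular section with side slope z = 2.2: A = zy² = 2.2×2.38² = 12.46 m²; P = 2y√(1+z²) = 2×2.38×2.417 = 11.5 m.
Hydraulic radius R = A/P = 12.46/11.5 = 1.083 m.
Rearranging Manning's equation: n = (1/Q) A R^(2/3) S^(1/2) = (1/19.9) × 12.46 × 1.083^(2/3) × √0.00066 = 0.017.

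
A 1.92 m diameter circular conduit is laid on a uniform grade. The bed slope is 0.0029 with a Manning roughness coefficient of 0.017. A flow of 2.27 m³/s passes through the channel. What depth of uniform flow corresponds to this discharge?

y_n = 0.849 m

Manning's equation rearranged: A R^(2/3) = nQ / (1·√S) = 0.017 × 2.27 / (√0.0029) = 0.7166.
Trying y = 0.584 m: A R^(2/3) = 0.357 — too small.
Trying y = 1.05 m: A R^(2/3) = 1.03 — too large.
Trying y = 0.849 m: A R^(2/3) = 0.7167 — matches.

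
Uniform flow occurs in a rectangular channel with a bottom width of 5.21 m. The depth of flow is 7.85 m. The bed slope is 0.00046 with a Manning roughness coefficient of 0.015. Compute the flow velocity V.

Flow area A = b·y = 5.21 × 7.85 = 40.9 m². Wetted perimeter P = b + 2y = 5.21 + 2×7.85 = 20.91 m.
Hydraulic radius R = A/P = 40.9/20.91 = 1.956 m.
From Manning's equation, V = (1/n) R^(2/3) S^(1/2) = (1/0.015) × 1.956^(2/3) × 0.00046^(1/2) = 2.24 m/s.

V = 2.24 m/s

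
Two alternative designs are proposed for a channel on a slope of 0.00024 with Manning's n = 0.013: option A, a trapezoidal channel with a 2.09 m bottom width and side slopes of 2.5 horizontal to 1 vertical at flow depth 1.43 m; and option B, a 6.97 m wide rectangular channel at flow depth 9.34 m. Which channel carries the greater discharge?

channel B

Channel A: With bottom width b = 2.09 m and side slope z = 2.5: A = (b + zy)y = (2.09 + 2.5×1.43)×1.43 = 8.101 m²; P = b + 2y√(1+z²) = 2.09 + 2×1.43×2.693 = 9.791 m. Hydraulic radius R = A/P = 8.101/9.791 = 0.8274 m. Q_A = (1/0.013)·8.101·0.8274^(2/3)·√0.00024 = 8.508 m³/s.
Channel B: Flow area A = b·y = 6.97 × 9.34 = 65.1 m². Wetted perimeter P = b + 2y = 6.97 + 2×9.34 = 25.65 m. Hydraulic radius R = A/P = 65.1/25.65 = 2.538 m. Q_B = (1/0.013)·65.1·2.538^(2/3)·√0.00024 = 144.3 m³/s.
Q_A = 8.508 m³/s vs Q_B = 144.3 m³/s, so channel B carries more.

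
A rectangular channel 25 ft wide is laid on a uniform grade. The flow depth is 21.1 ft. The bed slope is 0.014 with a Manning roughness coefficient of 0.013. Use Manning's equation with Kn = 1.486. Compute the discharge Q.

Flow area A = b·y = 25 × 21.1 = 527.5 ft². Wetted perimeter P = b + 2y = 25 + 2×21.1 = 67.2 ft.
Hydraulic radius R = A/P = 527.5/67.2 = 7.85 ft.
Manning's equation: Q = (1.486/n) A R^(2/3) S^(1/2) = (1.486/0.013) × 527.5 × 7.85^(2/3) × 0.014^(1/2) = 28200 ft³/s.

Q = 28200 ft³/s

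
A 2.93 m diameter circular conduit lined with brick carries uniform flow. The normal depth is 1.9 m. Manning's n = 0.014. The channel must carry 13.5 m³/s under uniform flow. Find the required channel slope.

For a circular section of diameter D = 2.93 m at depth y = 1.9 m, the central angle is θ = 2 arccos(1 − 2y/D) = 3.745 rad. Then A = (D²/8)(θ − sin θ) = 4.627 m² and P = Dθ/2 = 5.486 m.
Hydraulic radius R = A/P = 4.627/5.486 = 0.8434 m.
From Manning's equation, S = [nQ / (1 A R^(2/3))]² = [0.014 × 13.5 / (1 × 4.627 × 0.8434^(2/3))]² = 0.00209.

S = 0.00209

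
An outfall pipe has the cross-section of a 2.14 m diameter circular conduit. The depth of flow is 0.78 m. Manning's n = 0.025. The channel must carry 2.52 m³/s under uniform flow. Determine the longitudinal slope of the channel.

For a circular section of diameter D = 2.14 m at depth y = 0.78 m, the central angle is θ = 2 arccos(1 − 2y/D) = 2.593 rad. Then A = (D²/8)(θ − sin θ) = 1.185 m² and P = Dθ/2 = 2.774 m.
Hydraulic radius R = A/P = 1.185/2.774 = 0.4273 m.
From Manning's equation, S = [nQ / (1 A R^(2/3))]² = [0.025 × 2.52 / (1 × 1.185 × 0.4273^(2/3))]² = 0.00877.

S = 0.00877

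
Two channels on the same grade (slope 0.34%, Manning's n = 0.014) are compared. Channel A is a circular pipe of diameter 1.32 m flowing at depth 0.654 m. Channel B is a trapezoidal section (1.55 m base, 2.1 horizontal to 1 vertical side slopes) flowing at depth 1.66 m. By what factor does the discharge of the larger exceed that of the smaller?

24.3

Channel A: For a circular section of diameter D = 1.32 m at depth y = 0.654 m, the central angle is θ = 2 arccos(1 − 2y/D) = 3.123 rad. Then A = (D²/8)(θ − sin θ) = 0.6763 m² and P = Dθ/2 = 2.061 m. Hydraulic radius R = A/P = 0.6763/2.061 = 0.3281 m. Q_A = (1/0.014)·0.6763·0.3281^(2/3)·√0.0034 = 1.34 m³/s.
Channel B: With bottom width b = 1.55 m and side slope z = 2.1: A = (b + zy)y = (1.55 + 2.1×1.66)×1.66 = 8.36 m²; P = b + 2y√(1+z²) = 1.55 + 2×1.66×2.326 = 9.272 m. Hydraulic radius R = A/P = 8.36/9.272 = 0.9016 m. Q_B = (1/0.014)·8.36·0.9016^(2/3)·√0.0034 = 32.49 m³/s.
The larger discharge is 32.49 m³/s and the smaller is 1.34 m³/s; the ratio is 24.3.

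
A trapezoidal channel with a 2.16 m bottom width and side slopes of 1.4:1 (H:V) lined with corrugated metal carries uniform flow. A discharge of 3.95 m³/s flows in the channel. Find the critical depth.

y_c = 0.608 m

At critical depth, Q² T / (g A³) = 1, i.e. A³/T = Q²/g = 3.95²/9.81 = 1.59.
Try y = 0.451 m: A³/T = 0.5829 — too small.
Try y = 0.722 m: A³/T = 2.869 — too large.
Try y = 0.608 m: A³/T = 1.589 — close enough.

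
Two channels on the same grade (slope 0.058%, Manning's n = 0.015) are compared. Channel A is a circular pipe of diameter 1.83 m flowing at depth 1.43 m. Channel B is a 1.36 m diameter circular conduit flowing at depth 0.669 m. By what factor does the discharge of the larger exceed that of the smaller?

4.33

Channel A: For a circular section of diameter D = 1.83 m at depth y = 1.43 m, the central angle is θ = 2 arccos(1 − 2y/D) = 4.337 rad. Then A = (D²/8)(θ − sin θ) = 2.205 m² and P = Dθ/2 = 3.969 m. Hydraulic radius R = A/P = 2.205/3.969 = 0.5556 m. Q_A = (1/0.015)·2.205·0.5556^(2/3)·√0.00058 = 2.393 m³/s.
Channel B: For a circular section of diameter D = 1.36 m at depth y = 0.669 m, the central angle is θ = 2 arccos(1 − 2y/D) = 3.109 rad. Then A = (D²/8)(θ − sin θ) = 0.7114 m² and P = Dθ/2 = 2.114 m. Hydraulic radius R = A/P = 0.7114/2.114 = 0.3365 m. Q_B = (1/0.015)·0.7114·0.3365^(2/3)·√0.00058 = 0.5525 m³/s.
The larger discharge is 2.393 m³/s and the smaller is 0.5525 m³/s; the ratio is 4.33.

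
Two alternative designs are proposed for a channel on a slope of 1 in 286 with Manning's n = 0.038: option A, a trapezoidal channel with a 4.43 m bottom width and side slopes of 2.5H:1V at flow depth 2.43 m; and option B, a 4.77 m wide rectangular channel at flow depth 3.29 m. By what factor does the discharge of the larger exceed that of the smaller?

1.68

Channel A: With bottom width b = 4.43 m and side slope z = 2.5: A = (b + zy)y = (4.43 + 2.5×2.43)×2.43 = 25.53 m²; P = b + 2y√(1+z²) = 4.43 + 2×2.43×2.693 = 17.52 m. Hydraulic radius R = A/P = 25.53/17.52 = 1.457 m. Q_A = (1/0.038)·25.53·1.457^(2/3)·√0.003497 = 51.06 m³/s.
Channel B: Flow area A = b·y = 4.77 × 3.29 = 15.69 m². Wetted perimeter P = b + 2y = 4.77 + 2×3.29 = 11.35 m. Hydraulic radius R = A/P = 15.69/11.35 = 1.383 m. Q_B = (1/0.038)·15.69·1.383^(2/3)·√0.003497 = 30.31 m³/s.
The larger discharge is 51.06 m³/s and the smaller is 30.31 m³/s; the ratio is 1.68.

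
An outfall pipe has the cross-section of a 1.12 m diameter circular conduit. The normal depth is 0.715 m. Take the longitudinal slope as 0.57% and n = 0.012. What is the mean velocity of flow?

For a circular section of diameter D = 1.12 m at depth y = 0.715 m, the central angle is θ = 2 arccos(1 − 2y/D) = 3.702 rad. Then A = (D²/8)(θ − sin θ) = 0.664 m² and P = Dθ/2 = 2.073 m.
Hydraulic radius R = A/P = 0.664/2.073 = 0.3202 m.
From Manning's equation, V = (1/n) R^(2/3) S^(1/2) = (1/0.012) × 0.3202^(2/3) × 0.0057^(1/2) = 2.94 m/s.

V = 2.94 m/s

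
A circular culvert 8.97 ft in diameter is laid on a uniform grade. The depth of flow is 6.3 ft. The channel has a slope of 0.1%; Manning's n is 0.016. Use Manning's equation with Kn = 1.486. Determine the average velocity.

V = 5.64 ft/s

For a circular section of diameter D = 8.97 ft at depth y = 6.3 ft, the central angle is θ = 2 arccos(1 − 2y/D) = 3.975 rad. Then A = (D²/8)(θ − sin θ) = 47.42 ft² and P = Dθ/2 = 17.83 ft.
Hydraulic radius R = A/P = 47.42/17.83 = 2.66 ft.
From Manning's equation, V = (1.486/n) R^(2/3) S^(1/2) = (1.486/0.016) × 2.66^(2/3) × 0.001^(1/2) = 5.64 ft/s.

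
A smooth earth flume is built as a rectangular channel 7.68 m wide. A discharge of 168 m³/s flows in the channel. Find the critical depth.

For a rectangular channel, critical depth y_c = (q²/g)^(1/3) where q = Q/b = 168/7.68 = 21.88 m²/s.
So y_c = (21.88²/9.81)^(1/3) = 3.65 m.

y_c = 3.65 m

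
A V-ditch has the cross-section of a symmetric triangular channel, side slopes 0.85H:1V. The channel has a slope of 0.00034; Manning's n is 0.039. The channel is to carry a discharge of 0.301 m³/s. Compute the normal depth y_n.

y_n = 1.19 m

Manning's equation rearranged: A R^(2/3) = nQ / (1·√S) = 0.039 × 0.301 / (√0.00034) = 0.6366.
Trying y = 1.05 m: A R^(2/3) = 0.4565 — low.
Trying y = 1.19 m: A R^(2/3) = 0.6374 — matches.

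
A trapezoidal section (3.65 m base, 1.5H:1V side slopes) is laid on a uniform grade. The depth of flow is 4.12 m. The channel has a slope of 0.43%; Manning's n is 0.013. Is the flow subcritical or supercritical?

supercritical

With bottom width b = 3.65 m and side slope z = 1.5: A = (b + zy)y = (3.65 + 1.5×4.12)×4.12 = 40.5 m²; P = b + 2y√(1+z²) = 3.65 + 2×4.12×1.803 = 18.5 m.
Hydraulic radius R = A/P = 40.5/18.5 = 2.189 m.
V = (1/n) R^(2/3) √S = (1/0.013) × 2.189^(2/3) × √0.0043 = 8.503 m/s. Hydraulic depth D_h = A/T = 40.5/16.01 = 2.53 m.
Froude number Fr = V/√(g·D_h) = 8.503/√(9.81×2.53) = 1.71, which is greater than 1, so the flow is supercritical.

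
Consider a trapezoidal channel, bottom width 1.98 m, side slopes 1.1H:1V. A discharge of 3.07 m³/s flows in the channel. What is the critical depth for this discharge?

At critical depth, Q² T / (g A³) = 1, i.e. A³/T = Q²/g = 3.07²/9.81 = 0.9607.
At y = 0.382 m: A³/T = 0.2733 — short.
At y = 0.68 m: A³/T = 1.836 — over.
At y = 0.561 m: A³/T = 0.9622 — ≈ 0.9607.

y_c = 0.561 m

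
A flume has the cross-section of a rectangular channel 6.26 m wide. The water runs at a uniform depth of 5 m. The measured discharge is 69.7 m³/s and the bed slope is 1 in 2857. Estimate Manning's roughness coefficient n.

Flow area A = b·y = 6.26 × 5 = 31.3 m². Wetted perimeter P = b + 2y = 6.26 + 2×5 = 16.26 m.
Hydraulic radius R = A/P = 31.3/16.26 = 1.925 m.
Rearranging Manning's equation: n = (1/Q) A R^(2/3) S^(1/2) = (1/69.7) × 31.3 × 1.925^(2/3) × √0.00035 = 0.013.

n = 0.013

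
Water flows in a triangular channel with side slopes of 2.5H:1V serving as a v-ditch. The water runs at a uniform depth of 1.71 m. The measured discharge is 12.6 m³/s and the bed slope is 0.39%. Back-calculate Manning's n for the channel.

n = 0.0311

For a triangular section with side slope z = 2.5: A = zy² = 2.5×1.71² = 7.31 m²; P = 2y√(1+z²) = 2×1.71×2.693 = 9.209 m.
Hydraulic radius R = A/P = 7.31/9.209 = 0.7938 m.
Rearranging Manning's equation: n = (1/Q) A R^(2/3) S^(1/2) = (1/12.6) × 7.31 × 0.7938^(2/3) × √0.0039 = 0.0311.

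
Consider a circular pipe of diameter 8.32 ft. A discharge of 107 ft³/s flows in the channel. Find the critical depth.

At critical depth, Q² T / (g A³) = 1, i.e. A³/T = Q²/g = 107²/32.2 = 355.6.
Trying y = 1.96 ft: A³/T = 132.2 — short.
Trying y = 3.01 ft: A³/T = 698.1 — over.
Trying y = 2.53 ft: A³/T = 356.7 — matches.

y_c = 2.53 ft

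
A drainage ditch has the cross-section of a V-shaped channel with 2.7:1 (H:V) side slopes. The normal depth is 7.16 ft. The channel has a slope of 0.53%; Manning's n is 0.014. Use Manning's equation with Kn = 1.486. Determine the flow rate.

For a triangular section with side slope z = 2.7: A = zy² = 2.7×7.16² = 138.4 ft²; P = 2y√(1+z²) = 2×7.16×2.879 = 41.23 ft.
Hydraulic radius R = A/P = 138.4/41.23 = 3.357 ft.
Manning's equation: Q = (1.486/n) A R^(2/3) S^(1/2) = (1.486/0.014) × 138.4 × 3.357^(2/3) × 0.0053^(1/2) = 2400 ft³/s.

Q = 2400 ft³/s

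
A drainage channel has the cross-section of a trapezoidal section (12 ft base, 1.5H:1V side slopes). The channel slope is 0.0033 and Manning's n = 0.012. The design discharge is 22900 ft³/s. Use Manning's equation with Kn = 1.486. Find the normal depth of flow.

Manning's equation rearranged: A R^(2/3) = nQ / (1.486·√S) = 0.012 × 22900 / (1.486 × √0.0033) = 3219.
At y = 22.1 ft: A R^(2/3) = 4900 — too large.
At y = 18.4 ft: A R^(2/3) = 3222 — ≈ 3219.

y_n = 18.4 ft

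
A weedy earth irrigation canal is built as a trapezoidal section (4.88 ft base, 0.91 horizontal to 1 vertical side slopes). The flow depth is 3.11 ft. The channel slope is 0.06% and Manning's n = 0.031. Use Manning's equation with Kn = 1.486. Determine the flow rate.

With bottom width b = 4.88 ft and side slope z = 0.91: A = (b + zy)y = (4.88 + 0.91×3.11)×3.11 = 23.98 ft²; P = b + 2y√(1+z²) = 4.88 + 2×3.11×1.352 = 13.29 ft.
Hydraulic radius R = A/P = 23.98/13.29 = 1.804 ft.
Manning's equation: Q = (1.486/n) A R^(2/3) S^(1/2) = (1.486/0.031) × 23.98 × 1.804^(2/3) × 0.0006^(1/2) = 41.7 ft³/s.

Q = 41.7 ft³/s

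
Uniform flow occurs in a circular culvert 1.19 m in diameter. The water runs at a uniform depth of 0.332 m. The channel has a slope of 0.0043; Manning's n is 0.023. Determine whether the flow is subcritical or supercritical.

subcritical

For a circular section of diameter D = 1.19 m at depth y = 0.332 m, the central angle is θ = 2 arccos(1 − 2y/D) = 2.226 rad. Then A = (D²/8)(θ − sin θ) = 0.2536 m² and P = Dθ/2 = 1.324 m.
Hydraulic radius R = A/P = 0.2536/1.324 = 0.1915 m.
V = (1/n) R^(2/3) √S = (1/0.023) × 0.1915^(2/3) × √0.0043 = 0.9473 m/s. Hydraulic depth D_h = A/T = 0.2536/1.067 = 0.2376 m.
Froude number Fr = V/√(g·D_h) = 0.9473/√(9.81×0.2376) = 0.62, which is less than 1, so the flow is subcritical.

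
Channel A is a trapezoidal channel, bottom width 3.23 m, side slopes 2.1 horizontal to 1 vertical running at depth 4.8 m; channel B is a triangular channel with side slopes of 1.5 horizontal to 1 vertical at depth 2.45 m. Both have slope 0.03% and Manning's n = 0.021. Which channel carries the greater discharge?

Channel A: With bottom width b = 3.23 m and side slope z = 2.1: A = (b + zy)y = (3.23 + 2.1×4.8)×4.8 = 63.89 m²; P = b + 2y√(1+z²) = 3.23 + 2×4.8×2.326 = 25.56 m. Hydraulic radius R = A/P = 63.89/25.56 = 2.5 m. Q_A = (1/0.021)·63.89·2.5^(2/3)·√0.0003 = 97.05 m³/s.
Channel B: For a triangular section with side slope z = 1.5: A = zy² = 1.5×2.45² = 9.004 m²; P = 2y√(1+z²) = 2×2.45×1.803 = 8.834 m. Hydraulic radius R = A/P = 9.004/8.834 = 1.019 m. Q_B = (1/0.021)·9.004·1.019^(2/3)·√0.0003 = 7.521 m³/s.
Q_A = 97.05 m³/s vs Q_B = 7.521 m³/s, so channel A carries more.

channel A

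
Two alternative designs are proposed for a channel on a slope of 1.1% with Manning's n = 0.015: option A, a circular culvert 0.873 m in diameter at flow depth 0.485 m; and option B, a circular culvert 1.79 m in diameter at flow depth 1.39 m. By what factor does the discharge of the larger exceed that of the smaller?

10.8

Channel A: For a circular section of diameter D = 0.873 m at depth y = 0.485 m, the central angle is θ = 2 arccos(1 − 2y/D) = 3.364 rad. Then A = (D²/8)(θ − sin θ) = 0.3415 m² and P = Dθ/2 = 1.469 m. Hydraulic radius R = A/P = 0.3415/1.469 = 0.2326 m. Q_A = (1/0.015)·0.3415·0.2326^(2/3)·√0.011 = 0.9031 m³/s.
Channel B: For a circular section of diameter D = 1.79 m at depth y = 1.39 m, the central angle is θ = 2 arccos(1 − 2y/D) = 4.314 rad. Then A = (D²/8)(θ − sin θ) = 2.097 m² and P = Dθ/2 = 3.861 m. Hydraulic radius R = A/P = 2.097/3.861 = 0.5431 m. Q_B = (1/0.015)·2.097·0.5431^(2/3)·√0.011 = 9.759 m³/s.
The larger discharge is 9.759 m³/s and the smaller is 0.9031 m³/s; the ratio is 10.8.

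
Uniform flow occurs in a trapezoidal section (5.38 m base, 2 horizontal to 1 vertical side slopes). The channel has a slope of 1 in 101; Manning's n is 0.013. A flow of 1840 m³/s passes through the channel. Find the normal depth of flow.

y_n = 6.14 m

Manning's equation rearranged: A R^(2/3) = nQ / (1·√S) = 0.013 × 1840 / (√0.009901) = 240.4.
At y = 4.95 m: A R^(2/3) = 148.4 — too small.
At y = 6.84 m: A R^(2/3) = 307.6 — too large.
At y = 6.14 m: A R^(2/3) = 240.4 — ≈ 240.4.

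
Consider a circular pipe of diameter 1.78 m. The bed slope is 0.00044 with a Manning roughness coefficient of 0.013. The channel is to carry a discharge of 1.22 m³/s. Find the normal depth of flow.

Manning's equation rearranged: A R^(2/3) = nQ / (1·√S) = 0.013 × 1.22 / (√0.00044) = 0.7561.
Try y = 0.635 m: A R^(2/3) = 0.3953 — short.
Try y = 1.05 m: A R^(2/3) = 0.9493 — over.
Try y = 0.912 m: A R^(2/3) = 0.7558 — close enough.

y_n = 0.912 m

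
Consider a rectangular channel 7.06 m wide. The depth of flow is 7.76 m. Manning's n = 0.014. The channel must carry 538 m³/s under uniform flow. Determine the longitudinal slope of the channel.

Flow area A = b·y = 7.06 × 7.76 = 54.79 m². Wetted perimeter P = b + 2y = 7.06 + 2×7.76 = 22.58 m.
Hydraulic radius R = A/P = 54.79/22.58 = 2.426 m.
From Manning's equation, S = [nQ / (1 A R^(2/3))]² = [0.014 × 538 / (1 × 54.79 × 2.426^(2/3))]² = 0.0058.

S = 0.0058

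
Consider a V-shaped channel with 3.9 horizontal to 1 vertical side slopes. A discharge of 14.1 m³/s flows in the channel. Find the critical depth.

y_c = 1.22 m

At critical depth, Q² T / (g A³) = 1, i.e. A³/T = Q²/g = 14.1²/9.81 = 20.27.
Trying y = 1.08 m: A³/T = 11.17 — too small.
Trying y = 1.43 m: A³/T = 45.48 — too large.
Trying y = 1.22 m: A³/T = 20.55 — ≈ 20.27.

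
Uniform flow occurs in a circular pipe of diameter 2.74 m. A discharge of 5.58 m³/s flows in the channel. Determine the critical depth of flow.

At critical depth, Q² T / (g A³) = 1, i.e. A³/T = Q²/g = 5.58²/9.81 = 3.174.
At y = 0.861 m: A³/T = 1.569 — short.
At y = 1.28 m: A³/T = 7.214 — over.
At y = 1.03 m: A³/T = 3.134 — close enough.

y_c = 1.03 m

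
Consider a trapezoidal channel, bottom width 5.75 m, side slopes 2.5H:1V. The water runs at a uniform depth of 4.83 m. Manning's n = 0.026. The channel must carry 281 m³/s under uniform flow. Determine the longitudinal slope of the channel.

S = 0.00191

With bottom width b = 5.75 m and side slope z = 2.5: A = (b + zy)y = (5.75 + 2.5×4.83)×4.83 = 86.09 m²; P = b + 2y√(1+z²) = 5.75 + 2×4.83×2.693 = 31.76 m.
Hydraulic radius R = A/P = 86.09/31.76 = 2.711 m.
From Manning's equation, S = [nQ / (1 A R^(2/3))]² = [0.026 × 281 / (1 × 86.09 × 2.711^(2/3))]² = 0.00191.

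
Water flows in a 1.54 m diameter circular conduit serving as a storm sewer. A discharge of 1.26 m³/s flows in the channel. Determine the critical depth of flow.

At critical depth, Q² T / (g A³) = 1, i.e. A³/T = Q²/g = 1.26²/9.81 = 0.1618.
Trying y = 0.667 m: A³/T = 0.3029 — over.
Trying y = 0.469 m: A³/T = 0.07796 — short.
Trying y = 0.567 m: A³/T = 0.1623 — close enough.

y_c = 0.567 m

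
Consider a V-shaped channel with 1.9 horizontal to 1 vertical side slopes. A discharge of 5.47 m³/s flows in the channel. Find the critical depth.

y_c = 1.11 m

At critical depth, Q² T / (g A³) = 1, i.e. A³/T = Q²/g = 5.47²/9.81 = 3.05.
Trying y = 1.34 m: A³/T = 7.798 — too large.
Trying y = 0.876 m: A³/T = 0.9311 — too small.
Trying y = 1.11 m: A³/T = 3.042 — ≈ 3.05.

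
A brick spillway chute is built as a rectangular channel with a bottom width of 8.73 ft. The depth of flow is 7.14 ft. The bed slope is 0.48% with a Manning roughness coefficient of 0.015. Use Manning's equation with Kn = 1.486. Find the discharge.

Q = 831 ft³/s

Flow area A = b·y = 8.73 × 7.14 = 62.33 ft². Wetted perimeter P = b + 2y = 8.73 + 2×7.14 = 23.01 ft.
Hydraulic radius R = A/P = 62.33/23.01 = 2.709 ft.
Manning's equation: Q = (1.486/n) A R^(2/3) S^(1/2) = (1.486/0.015) × 62.33 × 2.709^(2/3) × 0.0048^(1/2) = 831 ft³/s.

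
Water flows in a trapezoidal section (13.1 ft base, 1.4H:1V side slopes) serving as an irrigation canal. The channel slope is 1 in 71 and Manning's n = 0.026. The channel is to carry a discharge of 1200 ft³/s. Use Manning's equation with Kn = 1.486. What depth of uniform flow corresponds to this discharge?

y_n = 4.41 ft

Manning's equation rearranged: A R^(2/3) = nQ / (1.486·√S) = 0.026 × 1200 / (1.486 × √0.01408) = 176.9.
Trying y = 5.58 ft: A R^(2/3) = 274.7 — over.
Trying y = 4.41 ft: A R^(2/3) = 177 — matches.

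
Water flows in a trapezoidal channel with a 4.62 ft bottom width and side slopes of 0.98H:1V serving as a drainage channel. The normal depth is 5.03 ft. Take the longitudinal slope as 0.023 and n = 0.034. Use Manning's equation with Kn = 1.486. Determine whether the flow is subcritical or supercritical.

With bottom width b = 4.62 ft and side slope z = 0.98: A = (b + zy)y = (4.62 + 0.98×5.03)×5.03 = 48.03 ft²; P = b + 2y√(1+z²) = 4.62 + 2×5.03×1.4 = 18.71 ft.
Hydraulic radius R = A/P = 48.03/18.71 = 2.568 ft.
V = (1.486/n) R^(2/3) √S = (1.486/0.034) × 2.568^(2/3) × √0.023 = 12.43 ft/s. Hydraulic depth D_h = A/T = 48.03/14.48 = 3.318 ft.
Froude number Fr = V/√(g·D_h) = 12.43/√(32.2×3.318) = 1.2, which is greater than 1, so the flow is supercritical.

supercritical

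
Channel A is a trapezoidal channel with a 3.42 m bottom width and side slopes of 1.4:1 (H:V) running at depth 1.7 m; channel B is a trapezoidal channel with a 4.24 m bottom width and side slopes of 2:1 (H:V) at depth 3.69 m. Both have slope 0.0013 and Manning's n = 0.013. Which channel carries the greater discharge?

Channel A: With bottom width b = 3.42 m and side slope z = 1.4: A = (b + zy)y = (3.42 + 1.4×1.7)×1.7 = 9.86 m²; P = b + 2y√(1+z²) = 3.42 + 2×1.7×1.72 = 9.27 m. Hydraulic radius R = A/P = 9.86/9.27 = 1.064 m. Q_A = (1/0.013)·9.86·1.064^(2/3)·√0.0013 = 28.5 m³/s.
Channel B: With bottom width b = 4.24 m and side slope z = 2: A = (b + zy)y = (4.24 + 2×3.69)×3.69 = 42.88 m²; P = b + 2y√(1+z²) = 4.24 + 2×3.69×2.236 = 20.74 m. Hydraulic radius R = A/P = 42.88/20.74 = 2.067 m. Q_B = (1/0.013)·42.88·2.067^(2/3)·√0.0013 = 193 m³/s.
Q_A = 28.5 m³/s vs Q_B = 193 m³/s, so channel B carries more.

channel B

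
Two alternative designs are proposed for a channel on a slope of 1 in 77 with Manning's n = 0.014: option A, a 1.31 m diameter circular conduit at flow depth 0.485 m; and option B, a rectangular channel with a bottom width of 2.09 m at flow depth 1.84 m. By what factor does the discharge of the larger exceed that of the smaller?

15.7

Channel A: For a circular section of diameter D = 1.31 m at depth y = 0.485 m, the central angle is θ = 2 arccos(1 − 2y/D) = 2.616 rad. Then A = (D²/8)(θ − sin θ) = 0.4537 m² and P = Dθ/2 = 1.714 m. Hydraulic radius R = A/P = 0.4537/1.714 = 0.2648 m. Q_A = (1/0.014)·0.4537·0.2648^(2/3)·√0.01299 = 1.523 m³/s.
Channel B: Flow area A = b·y = 2.09 × 1.84 = 3.846 m². Wetted perimeter P = b + 2y = 2.09 + 2×1.84 = 5.77 m. Hydraulic radius R = A/P = 3.846/5.77 = 0.6665 m. Q_B = (1/0.014)·3.846·0.6665^(2/3)·√0.01299 = 23.88 m³/s.
The larger discharge is 23.88 m³/s and the smaller is 1.523 m³/s; the ratio is 15.7.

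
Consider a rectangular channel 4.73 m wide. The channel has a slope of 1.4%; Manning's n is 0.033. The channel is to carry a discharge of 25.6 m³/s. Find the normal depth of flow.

y_n = 1.57 m

Manning's equation rearranged: A R^(2/3) = nQ / (1·√S) = 0.033 × 25.6 / (√0.014) = 7.14.
Trying y = 1.84 m: A R^(2/3) = 8.904 — over.
Trying y = 1.33 m: A R^(2/3) = 5.651 — short.
Trying y = 1.57 m: A R^(2/3) = 7.144 — ≈ 7.14.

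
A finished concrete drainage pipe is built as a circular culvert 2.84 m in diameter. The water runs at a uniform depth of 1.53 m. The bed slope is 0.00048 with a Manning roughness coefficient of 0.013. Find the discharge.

Q = 4.81 m³/s

For a circular section of diameter D = 2.84 m at depth y = 1.53 m, the central angle is θ = 2 arccos(1 − 2y/D) = 3.297 rad. Then A = (D²/8)(θ − sin θ) = 3.479 m² and P = Dθ/2 = 4.681 m.
Hydraulic radius R = A/P = 3.479/4.681 = 0.7433 m.
Manning's equation: Q = (1/n) A R^(2/3) S^(1/2) = (1/0.013) × 3.479 × 0.7433^(2/3) × 0.00048^(1/2) = 4.81 m³/s.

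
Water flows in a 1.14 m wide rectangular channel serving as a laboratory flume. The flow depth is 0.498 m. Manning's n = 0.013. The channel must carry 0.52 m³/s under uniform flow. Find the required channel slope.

Flow area A = b·y = 1.14 × 0.498 = 0.5677 m². Wetted perimeter P = b + 2y = 1.14 + 2×0.498 = 2.136 m.
Hydraulic radius R = A/P = 0.5677/2.136 = 0.2658 m.
From Manning's equation, S = [nQ / (1 A R^(2/3))]² = [0.013 × 0.52 / (1 × 0.5677 × 0.2658^(2/3))]² = 0.00083.

S = 0.00083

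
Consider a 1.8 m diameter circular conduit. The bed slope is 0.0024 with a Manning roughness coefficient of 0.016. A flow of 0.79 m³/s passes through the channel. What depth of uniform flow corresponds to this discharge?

Manning's equation rearranged: A R^(2/3) = nQ / (1·√S) = 0.016 × 0.79 / (√0.0024) = 0.258.
Try y = 0.369 m: A R^(2/3) = 0.1376 — short.
Try y = 0.506 m: A R^(2/3) = 0.2579 — matches.

y_n = 0.506 m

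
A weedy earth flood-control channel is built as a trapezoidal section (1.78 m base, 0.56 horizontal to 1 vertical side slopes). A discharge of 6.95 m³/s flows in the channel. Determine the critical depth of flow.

y_c = 1.03 m

At critical depth, Q² T / (g A³) = 1, i.e. A³/T = Q²/g = 6.95²/9.81 = 4.924.
Trying y = 0.881 m: A³/T = 2.904 — low.
Trying y = 1.18 m: A³/T = 7.703 — high.
Trying y = 1.03 m: A³/T = 4.876 — ≈ 4.924.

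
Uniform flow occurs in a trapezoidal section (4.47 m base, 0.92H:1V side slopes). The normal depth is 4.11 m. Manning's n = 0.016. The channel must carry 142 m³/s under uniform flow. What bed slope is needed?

With bottom width b = 4.47 m and side slope z = 0.92: A = (b + zy)y = (4.47 + 0.92×4.11)×4.11 = 33.91 m²; P = b + 2y√(1+z²) = 4.47 + 2×4.11×1.359 = 15.64 m.
Hydraulic radius R = A/P = 33.91/15.64 = 2.168 m.
From Manning's equation, S = [nQ / (1 A R^(2/3))]² = [0.016 × 142 / (1 × 33.91 × 2.168^(2/3))]² = 0.0016.

S = 0.0016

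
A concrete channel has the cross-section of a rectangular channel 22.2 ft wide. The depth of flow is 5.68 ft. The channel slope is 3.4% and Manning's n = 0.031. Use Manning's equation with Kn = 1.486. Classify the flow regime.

Flow area A = b·y = 22.2 × 5.68 = 126.1 ft². Wetted perimeter P = b + 2y = 22.2 + 2×5.68 = 33.56 ft.
Hydraulic radius R = A/P = 126.1/33.56 = 3.757 ft.
V = (1.486/n) R^(2/3) √S = (1.486/0.031) × 3.757^(2/3) × √0.034 = 21.36 ft/s. Hydraulic depth D_h = A/T = 126.1/22.2 = 5.68 ft.
Froude number Fr = V/√(g·D_h) = 21.36/√(32.2×5.68) = 1.58, which is greater than 1, so the flow is supercritical.

supercritical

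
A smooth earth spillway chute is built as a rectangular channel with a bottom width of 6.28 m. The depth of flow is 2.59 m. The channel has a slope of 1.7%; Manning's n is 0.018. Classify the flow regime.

Flow area A = b·y = 6.28 × 2.59 = 16.27 m². Wetted perimeter P = b + 2y = 6.28 + 2×2.59 = 11.46 m.
Hydraulic radius R = A/P = 16.27/11.46 = 1.419 m.
V = (1/n) R^(2/3) √S = (1/0.018) × 1.419^(2/3) × √0.017 = 9.148 m/s. Hydraulic depth D_h = A/T = 16.27/6.28 = 2.59 m.
Froude number Fr = V/√(g·D_h) = 9.148/√(9.81×2.59) = 1.81, which is greater than 1, so the flow is supercritical.

supercritical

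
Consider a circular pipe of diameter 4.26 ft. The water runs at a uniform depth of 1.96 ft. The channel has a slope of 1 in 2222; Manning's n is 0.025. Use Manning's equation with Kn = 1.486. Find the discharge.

For a circular section of diameter D = 4.26 ft at depth y = 1.96 ft, the central angle is θ = 2 arccos(1 − 2y/D) = 2.982 rad. Then A = (D²/8)(θ − sin θ) = 6.403 ft² and P = Dθ/2 = 6.351 ft.
Hydraulic radius R = A/P = 6.403/6.351 = 1.008 ft.
Manning's equation: Q = (1.486/n) A R^(2/3) S^(1/2) = (1.486/0.025) × 6.403 × 1.008^(2/3) × 0.00045^(1/2) = 8.12 ft³/s.

Q = 8.12 ft³/s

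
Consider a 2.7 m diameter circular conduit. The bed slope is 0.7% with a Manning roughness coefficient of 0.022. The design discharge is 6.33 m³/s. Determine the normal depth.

y_n = 1.15 m

Manning's equation rearranged: A R^(2/3) = nQ / (1·√S) = 0.022 × 6.33 / (√0.007) = 1.664.
Try y = 1.27 m: A R^(2/3) = 1.983 — over.
Try y = 0.952 m: A R^(2/3) = 1.175 — short.
Try y = 1.15 m: A R^(2/3) = 1.664 — matches.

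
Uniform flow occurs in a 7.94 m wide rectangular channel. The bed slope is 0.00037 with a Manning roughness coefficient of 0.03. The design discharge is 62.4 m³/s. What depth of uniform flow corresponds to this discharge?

y_n = 6.67 m

Manning's equation rearranged: A R^(2/3) = nQ / (1·√S) = 0.03 × 62.4 / (√0.00037) = 97.32.
At y = 5.13 m: A R^(2/3) = 69.69 — too small.
At y = 6.67 m: A R^(2/3) = 97.26 — ≈ 97.32.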